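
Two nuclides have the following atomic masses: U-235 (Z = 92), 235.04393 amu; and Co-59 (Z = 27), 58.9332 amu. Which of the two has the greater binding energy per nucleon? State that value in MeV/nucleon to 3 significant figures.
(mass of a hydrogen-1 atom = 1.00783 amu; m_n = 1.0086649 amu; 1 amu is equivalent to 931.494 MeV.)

Co-59; 8.77 MeV/nucleon

U-235: Σm = 92(1.00783) + 143(1.0086649) = 236.9594407 amu; Δm = 1.9155107 amu; E_B = 1784.3 MeV; E_B/A = 7.593 MeV
Co-59: Σm = 27(1.00783) + 32(1.0086649) = 59.4886868 amu; Δm = 0.5554868 amu; E_B = 517.43 MeV; E_B/A = 8.770 MeV
Co-59 has the higher binding energy per nucleon, so it is the more tightly bound nucleus.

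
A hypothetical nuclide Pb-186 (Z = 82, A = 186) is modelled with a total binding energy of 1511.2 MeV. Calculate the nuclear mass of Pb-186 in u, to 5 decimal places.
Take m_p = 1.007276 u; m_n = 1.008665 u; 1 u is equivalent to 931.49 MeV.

Mass defect = 1511.2 MeV / (931.49 MeV/u) = 1.6223470 u
Constituent mass = 82(1.007276) + 104(1.008665) = 187.497792 u
Nuclear mass = 187.497792 − 1.6223470 = 185.8754450 u ≈ 185.87545 u (to 5 decimal places)

185.87545 u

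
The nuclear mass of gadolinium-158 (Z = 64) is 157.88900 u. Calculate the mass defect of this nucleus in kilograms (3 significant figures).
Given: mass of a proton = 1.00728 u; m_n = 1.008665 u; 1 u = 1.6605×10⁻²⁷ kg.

Total constituent mass: 64 × 1.00728 + 94 × 1.008665 = 159.280430 u
The mass defect is 159.280430 − 157.88900 = 1.391430 u.
In SI units: 1.391430 u × 1.6605×10⁻²⁷ kg/u = 2.3105e-27 kg

2.31e-27 kg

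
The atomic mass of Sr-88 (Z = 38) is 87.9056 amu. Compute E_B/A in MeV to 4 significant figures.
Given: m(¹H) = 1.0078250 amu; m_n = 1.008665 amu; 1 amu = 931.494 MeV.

8.733 MeV/nucleon

Total constituent mass: 38 × 1.0078250 + 50 × 1.008665 = 88.7306000 amu
Δm = 88.7306000 − 87.9056 = 0.8250000 amu
Converting to energy: 0.8250000 amu × 931.494 MeV/amu = 768.483 MeV
BE/A = 768.483 MeV / 88 = 8.733 MeV/nucleon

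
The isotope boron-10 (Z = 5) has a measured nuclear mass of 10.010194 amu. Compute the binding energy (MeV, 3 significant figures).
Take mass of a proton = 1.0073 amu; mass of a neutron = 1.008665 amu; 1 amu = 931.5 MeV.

With 5 protons and 5 neutrons (A = 10):
Σm = 5·m_p + 5·m_n = 5.0365 + 5.043325 = 10.079825 amu
Mass defect Δm = 10.079825 − 10.010194 = 0.069631 amu
Binding energy = Δm·c² = 0.069631 × 931.5 MeV/amu = 64.8613 MeV

64.9 MeV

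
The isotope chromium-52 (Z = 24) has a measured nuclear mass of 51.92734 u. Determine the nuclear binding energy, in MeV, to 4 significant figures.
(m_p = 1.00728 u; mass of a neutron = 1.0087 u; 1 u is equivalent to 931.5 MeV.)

Mass of separated nucleons = 24(1.00728) + 28(1.0087) = 24.17472 + 28.2436 = 52.41832 u
The mass defect is 52.41832 − 51.92734 = 0.49098 u.
Binding energy = Δm·c² = 0.49098 × 931.5 MeV/u = 457.348 MeV

457.3 MeV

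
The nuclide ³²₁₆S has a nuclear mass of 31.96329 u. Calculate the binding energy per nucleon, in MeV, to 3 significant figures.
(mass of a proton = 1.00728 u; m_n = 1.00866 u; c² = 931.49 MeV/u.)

8.49 MeV/nucleon

Total constituent mass: 16 × 1.00728 + 16 × 1.00866 = 32.25504 u
The mass defect is 32.25504 − 31.96329 = 0.29175 u.
E_B = 0.29175 × 931.49 = 271.762 MeV
Per nucleon: 271.762 / 32 = 8.493 MeV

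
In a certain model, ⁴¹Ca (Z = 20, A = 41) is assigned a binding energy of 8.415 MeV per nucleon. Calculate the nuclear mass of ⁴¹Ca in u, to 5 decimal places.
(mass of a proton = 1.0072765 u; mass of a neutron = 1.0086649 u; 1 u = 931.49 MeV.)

40.95710 u

Total binding energy = 41 × 8.415 = 345.015 MeV
Mass defect = 345.015 MeV / (931.49 MeV/u) = 0.3703904 u
Constituent mass = 20(1.0072765) + 21(1.0086649) = 41.3274929 u
Nuclear mass = 41.3274929 − 0.3703904 = 40.9571025 u ≈ 40.95710 u (to 5 decimal places)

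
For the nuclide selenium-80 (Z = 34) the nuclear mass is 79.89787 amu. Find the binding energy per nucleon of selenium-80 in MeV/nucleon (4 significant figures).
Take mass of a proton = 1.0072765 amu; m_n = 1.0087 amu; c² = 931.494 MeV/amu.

8.730 MeV/nucleon

Mass of separated nucleons = 34(1.0072765) + 46(1.0087) = 34.2474010 + 46.4002 = 80.6476010 amu
Mass defect Δm = 80.6476010 − 79.89787 = 0.7497310 amu
E_B = 0.7497310 × 931.494 = 698.370 MeV
Per nucleon: 698.370 / 80 = 8.730 MeV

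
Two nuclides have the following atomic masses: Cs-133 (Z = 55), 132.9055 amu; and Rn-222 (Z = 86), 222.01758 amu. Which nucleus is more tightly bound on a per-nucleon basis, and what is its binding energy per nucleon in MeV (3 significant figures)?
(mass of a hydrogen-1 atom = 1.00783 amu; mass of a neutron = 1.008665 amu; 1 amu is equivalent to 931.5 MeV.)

Cs-133: Σm = 55(1.00783) + 78(1.008665) = 134.106520 amu; Δm = 1.201020 amu; E_B = 1118.8 MeV; E_B/A = 8.412 MeV
Rn-222: Σm = 86(1.00783) + 136(1.008665) = 223.851820 amu; Δm = 1.834240 amu; E_B = 1708.6 MeV; E_B/A = 7.696 MeV
Cs-133 has the higher binding energy per nucleon, so it is the more tightly bound nucleus.

Cs-133; 8.41 MeV/nucleon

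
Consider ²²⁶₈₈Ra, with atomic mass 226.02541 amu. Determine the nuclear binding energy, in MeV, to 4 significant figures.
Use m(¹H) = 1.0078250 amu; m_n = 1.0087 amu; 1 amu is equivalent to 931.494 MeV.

1736 MeV

With 88 protons and 138 neutrons (A = 226):
Total constituent mass: 88 × 1.0078250 + 138 × 1.0087 = 227.8892000 amu
Δm = 227.8892000 − 226.02541 = 1.8637900 amu
Binding energy = Δm·c² = 1.8637900 × 931.494 MeV/amu = 1736.11 MeV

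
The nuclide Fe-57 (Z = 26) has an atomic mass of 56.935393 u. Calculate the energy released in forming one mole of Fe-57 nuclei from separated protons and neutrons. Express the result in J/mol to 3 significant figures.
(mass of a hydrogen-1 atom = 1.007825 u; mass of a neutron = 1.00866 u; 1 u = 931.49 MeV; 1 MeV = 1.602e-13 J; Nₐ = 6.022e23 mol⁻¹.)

4.82e+13 J/mol

The nucleus contains 26 protons and 57 − 26 = 31 neutrons.
Σm = 26·m(¹H) + 31·m_n = 26.203450 + 31.26846 = 57.471910 u
Mass defect Δm = 57.471910 − 56.935393 = 0.536517 u
Binding energy = Δm·c² = 0.536517 × 931.49 MeV/u = 499.760 MeV
Per nucleus in joules: 499.760 MeV × 1.602e-13 J/MeV = 8.0062e-11 J
Per mole: 8.0062e-11 J × 6.022e23 mol⁻¹ = 4.8213e+13 J/mol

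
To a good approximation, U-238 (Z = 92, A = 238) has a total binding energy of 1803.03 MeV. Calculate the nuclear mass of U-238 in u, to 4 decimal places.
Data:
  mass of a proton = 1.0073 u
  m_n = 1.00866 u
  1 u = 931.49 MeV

238.0003 u

Mass defect = 1803.03 MeV / (931.49 MeV/u) = 1.935641 u
Constituent mass = 92(1.0073) + 146(1.00866) = 239.93596 u
Nuclear mass = 239.93596 − 1.935641 = 238.000319 u ≈ 238.0003 u (to 4 decimal places)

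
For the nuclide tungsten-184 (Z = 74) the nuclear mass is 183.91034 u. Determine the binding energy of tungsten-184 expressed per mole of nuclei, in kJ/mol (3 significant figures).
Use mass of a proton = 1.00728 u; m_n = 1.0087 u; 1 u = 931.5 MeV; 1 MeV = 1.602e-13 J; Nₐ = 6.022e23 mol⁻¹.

Total constituent mass: 74 × 1.00728 + 110 × 1.0087 = 185.49572 u
Mass defect Δm = 185.49572 − 183.91034 = 1.58538 u
E_B = 1.58538 × 931.5 = 1476.78 MeV
Per nucleus in joules: 1476.78 MeV × 1.602e-13 J/MeV = 2.3658e-10 J
Per mole: 2.3658e-10 J × 6.022e23 mol⁻¹ = 1.4247e+14 J/mol

1.42e+11 kJ/mol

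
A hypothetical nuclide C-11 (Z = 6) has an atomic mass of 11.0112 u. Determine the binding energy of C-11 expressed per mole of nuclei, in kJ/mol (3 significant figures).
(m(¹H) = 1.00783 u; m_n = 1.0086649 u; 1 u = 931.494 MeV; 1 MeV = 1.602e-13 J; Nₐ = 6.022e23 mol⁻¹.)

7.11e+09 kJ/mol

The nucleus contains 6 protons and 11 − 6 = 5 neutrons.
Total constituent mass: 6 × 1.00783 + 5 × 1.0086649 = 11.0903045 u
The mass defect is 11.0903045 − 11.0112 = 0.0791045 u.
E_B = 0.0791045 × 931.494 = 73.6854 MeV
Per nucleus in joules: 73.6854 MeV × 1.602e-13 J/MeV = 1.1804e-11 J
Per mole: 1.1804e-11 J × 6.022e23 mol⁻¹ = 7.1084e+12 J/mol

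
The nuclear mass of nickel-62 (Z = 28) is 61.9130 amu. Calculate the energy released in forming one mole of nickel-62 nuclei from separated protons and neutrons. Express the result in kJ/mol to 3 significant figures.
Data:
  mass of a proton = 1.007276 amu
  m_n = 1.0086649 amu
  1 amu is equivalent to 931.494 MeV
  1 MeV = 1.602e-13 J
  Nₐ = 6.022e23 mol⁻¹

5.26e+10 kJ/mol

Z = 28, so N = A − Z = 62 − 28 = 34.
Total constituent mass: 28 × 1.007276 + 34 × 1.0086649 = 62.4983346 amu
Mass defect Δm = 62.4983346 − 61.9130 = 0.5853346 amu
Converting to energy: 0.5853346 amu × 931.494 MeV/amu = 545.236 MeV
Per nucleus in joules: 545.236 MeV × 1.602e-13 J/MeV = 8.7347e-11 J
Per mole: 8.7347e-11 J × 6.022e23 mol⁻¹ = 5.2600e+13 J/mol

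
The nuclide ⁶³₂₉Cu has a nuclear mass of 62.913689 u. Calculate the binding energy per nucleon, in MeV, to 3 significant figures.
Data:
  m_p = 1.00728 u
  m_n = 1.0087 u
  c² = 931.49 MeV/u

8.77 MeV/nucleon

With 29 protons and 34 neutrons (A = 63):
Σm = 29·m_p + 34·m_n = 29.21112 + 34.2958 = 63.50692 u
Mass defect Δm = 63.50692 − 62.913689 = 0.593231 u
E_B = 0.593231 × 931.49 = 552.589 MeV
BE/A = 552.589 MeV / 63 = 8.771 MeV/nucleon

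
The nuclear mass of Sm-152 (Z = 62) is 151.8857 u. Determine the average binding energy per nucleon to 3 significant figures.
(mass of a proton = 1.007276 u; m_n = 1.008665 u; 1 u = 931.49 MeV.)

8.24 MeV/nucleon

The nucleus contains 62 protons and 152 − 62 = 90 neutrons.
Σm = 62·m_p + 90·m_n = 62.451112 + 90.779850 = 153.230962 u
Mass defect Δm = 153.230962 − 151.8857 = 1.345262 u
E_B = 1.345262 × 931.49 = 1253.10 MeV
Per nucleon: 1253.10 / 152 = 8.244 MeV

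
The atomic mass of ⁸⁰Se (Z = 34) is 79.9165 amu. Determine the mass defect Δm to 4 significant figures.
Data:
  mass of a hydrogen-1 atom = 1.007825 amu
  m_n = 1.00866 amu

0.7479 amu

Σm = 34·m(¹H) + 46·m_n = 34.266050 + 46.39836 = 80.664410 amu
Δm = 80.664410 − 79.9165 = 0.747910 amu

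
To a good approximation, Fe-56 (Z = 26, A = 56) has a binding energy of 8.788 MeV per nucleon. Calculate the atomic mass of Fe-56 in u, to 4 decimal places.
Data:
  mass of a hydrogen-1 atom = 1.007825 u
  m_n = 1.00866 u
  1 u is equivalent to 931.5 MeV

Total binding energy = 56 × 8.788 = 492.128 MeV
Mass defect = 492.128 MeV / (931.5 MeV/u) = 0.528318 u
Constituent mass = 26(1.007825) + 30(1.00866) = 56.463250 u
Atomic mass = 56.463250 − 0.528318 = 55.934932 u ≈ 55.9349 u (to 4 decimal places)

55.9349 u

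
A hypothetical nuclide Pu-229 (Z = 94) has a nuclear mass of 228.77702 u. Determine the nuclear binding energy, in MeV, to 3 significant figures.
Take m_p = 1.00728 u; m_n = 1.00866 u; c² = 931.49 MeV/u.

Z = 94, so N = A − Z = 229 − 94 = 135.
Σm = 94·m_p + 135·m_n = 94.68432 + 136.16910 = 230.85342 u
Δm = 230.85342 − 228.77702 = 2.07640 u
E_B = 2.07640 × 931.49 = 1934.15 MeV

1930 MeV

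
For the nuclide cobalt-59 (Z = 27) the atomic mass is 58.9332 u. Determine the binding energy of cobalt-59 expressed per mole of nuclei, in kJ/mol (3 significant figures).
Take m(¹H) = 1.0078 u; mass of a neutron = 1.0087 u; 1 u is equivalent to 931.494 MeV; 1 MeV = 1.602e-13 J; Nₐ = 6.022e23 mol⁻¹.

4.99e+10 kJ/mol

Z = 27, so N = A − Z = 59 − 27 = 32.
Total constituent mass: 27 × 1.0078 + 32 × 1.0087 = 59.4890 u
Δm = 59.4890 − 58.9332 = 0.5558 u
Binding energy = Δm·c² = 0.5558 × 931.494 MeV/u = 517.724 MeV
Per nucleus in joules: 517.724 MeV × 1.602e-13 J/MeV = 8.2939e-11 J
Per mole: 8.2939e-11 J × 6.022e23 mol⁻¹ = 4.9946e+13 J/mol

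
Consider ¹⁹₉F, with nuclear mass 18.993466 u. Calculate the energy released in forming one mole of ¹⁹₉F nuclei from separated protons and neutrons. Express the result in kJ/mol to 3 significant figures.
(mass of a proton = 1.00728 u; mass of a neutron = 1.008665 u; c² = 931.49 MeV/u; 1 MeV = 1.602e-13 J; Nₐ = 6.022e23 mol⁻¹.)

1.43e+10 kJ/mol

Σm = 9·m_p + 10·m_n = 9.06552 + 10.086650 = 19.152170 u
Mass defect Δm = 19.152170 − 18.993466 = 0.158704 u
E_B = 0.158704 × 931.49 = 147.831 MeV
Per nucleus in joules: 147.831 MeV × 1.602e-13 J/MeV = 2.3683e-11 J
Per mole: 2.3683e-11 J × 6.022e23 mol⁻¹ = 1.4262e+13 J/mol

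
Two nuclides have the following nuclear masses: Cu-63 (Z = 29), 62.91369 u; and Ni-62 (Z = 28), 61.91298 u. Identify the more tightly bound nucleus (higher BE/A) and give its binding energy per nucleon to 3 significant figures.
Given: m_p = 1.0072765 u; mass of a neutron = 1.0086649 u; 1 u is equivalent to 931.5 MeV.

Cu-63: Σm = 29(1.0072765) + 34(1.0086649) = 63.5056251 u; Δm = 0.5919351 u; E_B = 551.39 MeV; E_B/A = 8.752 MeV
Ni-62: Σm = 28(1.0072765) + 34(1.0086649) = 62.4983486 u; Δm = 0.5853686 u; E_B = 545.27 MeV; E_B/A = 8.7947 MeV
Ni-62 has the higher binding energy per nucleon, so it is the more tightly bound nucleus.

Ni-62; 8.79 MeV/nucleon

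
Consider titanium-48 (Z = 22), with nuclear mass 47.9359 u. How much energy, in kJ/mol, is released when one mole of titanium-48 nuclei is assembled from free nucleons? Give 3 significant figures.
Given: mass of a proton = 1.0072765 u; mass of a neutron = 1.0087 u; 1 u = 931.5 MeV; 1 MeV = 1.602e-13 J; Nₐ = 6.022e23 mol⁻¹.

Σm = 22·m_p + 26·m_n = 22.1600830 + 26.2262 = 48.3862830 u
Mass defect Δm = 48.3862830 − 47.9359 = 0.4503830 u
E_B = 0.4503830 × 931.5 = 419.532 MeV
Per nucleus in joules: 419.532 MeV × 1.602e-13 J/MeV = 6.7209e-11 J
Per mole: 6.7209e-11 J × 6.022e23 mol⁻¹ = 4.0473e+13 J/mol

4.05e+10 kJ/mol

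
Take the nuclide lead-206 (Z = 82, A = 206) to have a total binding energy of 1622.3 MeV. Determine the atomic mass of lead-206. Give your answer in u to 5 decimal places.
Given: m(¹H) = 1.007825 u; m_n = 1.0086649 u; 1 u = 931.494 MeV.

Mass defect = 1622.3 MeV / (931.494 MeV/u) = 1.7416108 u
Constituent mass = 82(1.007825) + 124(1.0086649) = 207.7160976 u
Atomic mass = 207.7160976 − 1.7416108 = 205.9744868 u ≈ 205.97449 u (to 5 decimal places)

205.97449 u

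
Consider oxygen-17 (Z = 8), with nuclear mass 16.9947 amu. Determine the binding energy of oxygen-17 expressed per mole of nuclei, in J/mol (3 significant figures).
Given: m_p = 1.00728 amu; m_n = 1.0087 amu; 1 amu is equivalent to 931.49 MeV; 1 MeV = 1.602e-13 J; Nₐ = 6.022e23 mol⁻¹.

1.27e+13 J/mol

With 8 protons and 9 neutrons (A = 17):
Total constituent mass: 8 × 1.00728 + 9 × 1.0087 = 17.13654 amu
Mass defect Δm = 17.13654 − 16.9947 = 0.14184 amu
E_B = 0.14184 × 931.49 = 132.123 MeV
Per nucleus in joules: 132.123 MeV × 1.602e-13 J/MeV = 2.1166e-11 J
Per mole: 2.1166e-11 J × 6.022e23 mol⁻¹ = 1.2746e+13 J/mol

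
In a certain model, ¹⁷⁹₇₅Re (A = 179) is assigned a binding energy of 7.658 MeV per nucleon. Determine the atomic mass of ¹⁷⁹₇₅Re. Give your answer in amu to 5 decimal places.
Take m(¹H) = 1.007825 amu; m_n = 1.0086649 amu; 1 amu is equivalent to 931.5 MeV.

179.01644 amu

Total binding energy = 179 × 7.658 = 1370.782 MeV
Mass defect = 1370.782 MeV / (931.5 MeV/amu) = 1.4715856 amu
Constituent mass = 75(1.007825) + 104(1.0086649) = 180.4880246 amu
Atomic mass = 180.4880246 − 1.4715856 = 179.0164390 amu ≈ 179.01644 amu (to 5 decimal places)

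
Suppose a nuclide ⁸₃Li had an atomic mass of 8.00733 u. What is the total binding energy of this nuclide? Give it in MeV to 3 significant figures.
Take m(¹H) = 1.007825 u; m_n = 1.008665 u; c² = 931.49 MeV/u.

55.4 MeV

Total constituent mass: 3 × 1.007825 + 5 × 1.008665 = 8.066800 u
Mass defect Δm = 8.066800 − 8.00733 = 0.059470 u
Converting to energy: 0.059470 u × 931.49 MeV/u = 55.3957 MeV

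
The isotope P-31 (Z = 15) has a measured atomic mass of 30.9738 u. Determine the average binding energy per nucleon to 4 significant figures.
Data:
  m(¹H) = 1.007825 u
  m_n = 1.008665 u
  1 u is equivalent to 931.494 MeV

With 15 protons and 16 neutrons (A = 31):
Total constituent mass: 15 × 1.007825 + 16 × 1.008665 = 31.256015 u
Δm = 31.256015 − 30.9738 = 0.282215 u
E_B = 0.282215 × 931.494 = 262.882 MeV
Per nucleon: 262.882 / 31 = 8.480 MeV

8.480 MeV/nucleon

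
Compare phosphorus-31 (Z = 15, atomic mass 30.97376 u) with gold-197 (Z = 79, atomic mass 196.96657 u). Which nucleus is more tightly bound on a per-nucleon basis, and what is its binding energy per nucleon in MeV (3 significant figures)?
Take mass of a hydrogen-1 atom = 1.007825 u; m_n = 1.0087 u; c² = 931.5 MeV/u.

phosphorus-31; 8.50 MeV/nucleon

phosphorus-31: Σm = 15(1.007825) + 16(1.0087) = 31.256575 u; Δm = 0.282815 u; E_B = 263.44 MeV; E_B/A = 8.498 MeV
gold-197: Σm = 79(1.007825) + 118(1.0087) = 198.644775 u; Δm = 1.678205 u; E_B = 1563.2 MeV; E_B/A = 7.935 MeV
phosphorus-31 has the higher binding energy per nucleon, so it is the more tightly bound nucleus.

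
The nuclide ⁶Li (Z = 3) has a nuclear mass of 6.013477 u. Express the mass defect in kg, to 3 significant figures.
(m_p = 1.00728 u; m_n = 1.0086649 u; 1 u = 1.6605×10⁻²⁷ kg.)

Z = 3, so N = A − Z = 6 − 3 = 3.
Σm = 3·m_p + 3·m_n = 3.02184 + 3.0259947 = 6.0478347 u
Mass defect Δm = 6.0478347 − 6.013477 = 0.0343577 u
In SI units: 0.0343577 u × 1.6605×10⁻²⁷ kg/u = 5.7051e-29 kg

5.71e-29 kg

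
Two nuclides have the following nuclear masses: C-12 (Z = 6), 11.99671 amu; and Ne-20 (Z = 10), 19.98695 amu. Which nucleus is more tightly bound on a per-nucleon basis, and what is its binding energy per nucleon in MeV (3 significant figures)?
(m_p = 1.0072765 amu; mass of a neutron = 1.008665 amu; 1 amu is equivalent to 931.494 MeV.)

C-12: Σm = 6(1.0072765) + 6(1.008665) = 12.0956490 amu; Δm = 0.0989390 amu; E_B = 92.161 MeV; E_B/A = 7.680 MeV
Ne-20: Σm = 10(1.0072765) + 10(1.008665) = 20.1594150 amu; Δm = 0.1724650 amu; E_B = 160.65 MeV; E_B/A = 8.033 MeV
Ne-20 has the higher binding energy per nucleon, so it is the more tightly bound nucleus.

Ne-20; 8.03 MeV/nucleon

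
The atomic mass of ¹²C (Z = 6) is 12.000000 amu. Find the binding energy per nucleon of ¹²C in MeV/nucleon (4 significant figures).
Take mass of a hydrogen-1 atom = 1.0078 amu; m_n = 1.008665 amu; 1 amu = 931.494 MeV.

The nucleus contains 6 protons and 12 − 6 = 6 neutrons.
Total constituent mass: 6 × 1.0078 + 6 × 1.008665 = 12.098790 amu
Δm = 12.098790 − 12.000000 = 0.098790 amu
Binding energy = Δm·c² = 0.098790 × 931.494 MeV/amu = 92.0223 MeV
Dividing by A = 12 gives 7.669 MeV per nucleon.

7.669 MeV/nucleon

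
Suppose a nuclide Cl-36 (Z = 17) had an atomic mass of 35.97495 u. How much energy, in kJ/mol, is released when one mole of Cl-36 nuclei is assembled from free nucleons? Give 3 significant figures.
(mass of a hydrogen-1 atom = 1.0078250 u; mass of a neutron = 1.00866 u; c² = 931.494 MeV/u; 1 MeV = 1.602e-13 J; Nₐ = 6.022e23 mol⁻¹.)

2.90e+10 kJ/mol

The nucleus contains 17 protons and 36 − 17 = 19 neutrons.
Σm = 17·m(¹H) + 19·m_n = 17.1330250 + 19.16454 = 36.2975650 u
Δm = 36.2975650 − 35.97495 = 0.3226150 u
Binding energy = Δm·c² = 0.3226150 × 931.494 MeV/u = 300.514 MeV
Per nucleus in joules: 300.514 MeV × 1.602e-13 J/MeV = 4.8142e-11 J
Per mole: 4.8142e-11 J × 6.022e23 mol⁻¹ = 2.8991e+13 J/mol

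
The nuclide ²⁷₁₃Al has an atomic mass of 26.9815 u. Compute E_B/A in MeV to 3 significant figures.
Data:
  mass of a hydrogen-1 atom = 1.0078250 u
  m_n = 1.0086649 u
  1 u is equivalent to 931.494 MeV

8.33 MeV/nucleon

Mass of separated nucleons = 13(1.0078250) + 14(1.0086649) = 13.1017250 + 14.1213086 = 27.2230336 u
Δm = 27.2230336 − 26.9815 = 0.2415336 u
E_B = 0.2415336 × 931.494 = 224.987 MeV
BE/A = 224.987 MeV / 27 = 8.333 MeV/nucleon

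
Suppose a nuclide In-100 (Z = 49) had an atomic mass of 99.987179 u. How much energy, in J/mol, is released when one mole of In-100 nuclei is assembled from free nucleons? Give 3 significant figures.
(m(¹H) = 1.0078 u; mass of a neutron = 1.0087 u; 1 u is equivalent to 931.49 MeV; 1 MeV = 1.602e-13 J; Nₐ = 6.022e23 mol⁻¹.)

7.54e+13 J/mol

The nucleus contains 49 protons and 100 − 49 = 51 neutrons.
Mass of separated nucleons = 49(1.0078) + 51(1.0087) = 49.3822 + 51.4437 = 100.8259 u
The mass defect is 100.8259 − 99.987179 = 0.838721 u.
E_B = 0.838721 × 931.49 = 781.260 MeV
Per nucleus in joules: 781.260 MeV × 1.602e-13 J/MeV = 1.2516e-10 J
Per mole: 1.2516e-10 J × 6.022e23 mol⁻¹ = 7.5371e+13 J/mol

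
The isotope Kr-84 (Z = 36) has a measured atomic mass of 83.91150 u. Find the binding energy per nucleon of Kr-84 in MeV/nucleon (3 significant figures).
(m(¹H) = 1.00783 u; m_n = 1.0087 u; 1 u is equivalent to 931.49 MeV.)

8.74 MeV/nucleon

Total constituent mass: 36 × 1.00783 + 48 × 1.0087 = 84.69948 u
Mass defect Δm = 84.69948 − 83.91150 = 0.78798 u
Binding energy = Δm·c² = 0.78798 × 931.49 MeV/u = 733.995 MeV
BE/A = 733.995 MeV / 84 = 8.738 MeV/nucleon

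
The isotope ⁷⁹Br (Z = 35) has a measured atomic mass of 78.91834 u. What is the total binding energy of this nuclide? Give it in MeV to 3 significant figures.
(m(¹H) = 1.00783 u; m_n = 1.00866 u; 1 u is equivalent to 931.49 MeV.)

With 35 protons and 44 neutrons (A = 79):
Σm = 35·m(¹H) + 44·m_n = 35.27405 + 44.38104 = 79.65509 u
Mass defect Δm = 79.65509 − 78.91834 = 0.73675 u
Binding energy = Δm·c² = 0.73675 × 931.49 MeV/u = 686.275 MeV

686 MeV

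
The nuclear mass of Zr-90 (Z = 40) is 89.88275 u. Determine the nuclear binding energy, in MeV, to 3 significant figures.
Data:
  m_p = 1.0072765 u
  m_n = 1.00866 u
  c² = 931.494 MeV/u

With 40 protons and 50 neutrons (A = 90):
Total constituent mass: 40 × 1.0072765 + 50 × 1.00866 = 90.7240600 u
Mass defect Δm = 90.7240600 − 89.88275 = 0.8413100 u
E_B = 0.8413100 × 931.494 = 783.675 MeV

784 MeV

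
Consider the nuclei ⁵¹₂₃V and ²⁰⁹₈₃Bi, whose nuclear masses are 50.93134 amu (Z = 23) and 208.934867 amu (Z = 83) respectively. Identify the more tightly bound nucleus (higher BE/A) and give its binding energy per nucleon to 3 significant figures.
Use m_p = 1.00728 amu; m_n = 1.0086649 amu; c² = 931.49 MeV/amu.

⁵¹₂₃V: Σm = 23(1.00728) + 28(1.0086649) = 51.4100572 amu; Δm = 0.4787172 amu; E_B = 445.92 MeV; E_B/A = 8.744 MeV
²⁰⁹₈₃Bi: Σm = 83(1.00728) + 126(1.0086649) = 210.6960174 amu; Δm = 1.7611504 amu; E_B = 1640.5 MeV; E_B/A = 7.849 MeV
⁵¹₂₃V has the higher binding energy per nucleon, so it is the more tightly bound nucleus.

⁵¹₂₃V; 8.74 MeV/nucleon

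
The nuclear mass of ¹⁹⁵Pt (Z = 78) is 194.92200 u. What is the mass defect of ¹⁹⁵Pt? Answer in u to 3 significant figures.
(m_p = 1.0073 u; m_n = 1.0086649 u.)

Total constituent mass: 78 × 1.0073 + 117 × 1.0086649 = 196.5831933 u
Δm = 196.5831933 − 194.92200 = 1.6611933 u

1.66 u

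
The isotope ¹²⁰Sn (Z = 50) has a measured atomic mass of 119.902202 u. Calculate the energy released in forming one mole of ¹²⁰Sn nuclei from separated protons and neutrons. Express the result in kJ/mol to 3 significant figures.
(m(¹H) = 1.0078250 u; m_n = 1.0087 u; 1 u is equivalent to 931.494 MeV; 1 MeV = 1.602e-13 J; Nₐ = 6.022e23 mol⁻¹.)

9.87e+10 kJ/mol

Z = 50, so N = A − Z = 120 − 50 = 70.
Σm = 50·m(¹H) + 70·m_n = 50.3912500 + 70.6090 = 121.0002500 u
The mass defect is 121.0002500 − 119.902202 = 1.0980480 u.
Converting to energy: 1.0980480 u × 931.494 MeV/u = 1022.83 MeV
Per nucleus in joules: 1022.83 MeV × 1.602e-13 J/MeV = 1.6386e-10 J
Per mole: 1.6386e-10 J × 6.022e23 mol⁻¹ = 9.8676e+13 J/mol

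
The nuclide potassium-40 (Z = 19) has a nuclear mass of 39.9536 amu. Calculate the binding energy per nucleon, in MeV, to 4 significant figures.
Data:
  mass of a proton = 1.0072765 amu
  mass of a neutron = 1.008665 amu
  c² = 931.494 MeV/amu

8.538 MeV/nucleon

The nucleus contains 19 protons and 40 − 19 = 21 neutrons.
Total constituent mass: 19 × 1.0072765 + 21 × 1.008665 = 40.3202185 amu
The mass defect is 40.3202185 − 39.9536 = 0.3666185 amu.
Converting to energy: 0.3666185 amu × 931.494 MeV/amu = 341.503 MeV
Per nucleon: 341.503 / 40 = 8.538 MeV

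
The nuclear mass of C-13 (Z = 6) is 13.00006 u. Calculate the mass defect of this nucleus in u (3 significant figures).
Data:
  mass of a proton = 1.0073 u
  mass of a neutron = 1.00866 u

0.104 u

Mass of separated nucleons = 6(1.0073) + 7(1.00866) = 6.0438 + 7.06062 = 13.10442 u
The mass defect is 13.10442 − 13.00006 = 0.10436 u.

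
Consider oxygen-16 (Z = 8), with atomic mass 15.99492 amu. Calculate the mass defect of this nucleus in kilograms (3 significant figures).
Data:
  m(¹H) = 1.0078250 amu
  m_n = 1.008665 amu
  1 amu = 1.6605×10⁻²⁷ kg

The nucleus contains 8 protons and 16 − 8 = 8 neutrons.
Total constituent mass: 8 × 1.0078250 + 8 × 1.008665 = 16.1319200 amu
The mass defect is 16.1319200 − 15.99492 = 0.1370000 amu.
In SI units: 0.1370000 amu × 1.6605×10⁻²⁷ kg/amu = 2.2749e-28 kg

2.27e-28 kg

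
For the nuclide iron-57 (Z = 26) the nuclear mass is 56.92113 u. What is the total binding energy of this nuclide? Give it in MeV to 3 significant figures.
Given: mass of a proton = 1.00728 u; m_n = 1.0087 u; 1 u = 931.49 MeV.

Total constituent mass: 26 × 1.00728 + 31 × 1.0087 = 57.45898 u
Δm = 57.45898 − 56.92113 = 0.53785 u
Binding energy = Δm·c² = 0.53785 × 931.49 MeV/u = 501.002 MeV

501 MeV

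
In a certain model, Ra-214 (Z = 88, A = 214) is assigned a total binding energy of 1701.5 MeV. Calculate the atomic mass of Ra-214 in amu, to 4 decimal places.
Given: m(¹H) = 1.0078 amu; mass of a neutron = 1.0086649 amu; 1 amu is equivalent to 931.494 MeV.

213.9515 amu

Mass defect = 1701.5 MeV / (931.494 MeV/amu) = 1.826635 amu
Constituent mass = 88(1.0078) + 126(1.0086649) = 215.7781774 amu
Atomic mass = 215.7781774 − 1.826635 = 213.9515424 amu ≈ 213.9515 amu (to 4 decimal places)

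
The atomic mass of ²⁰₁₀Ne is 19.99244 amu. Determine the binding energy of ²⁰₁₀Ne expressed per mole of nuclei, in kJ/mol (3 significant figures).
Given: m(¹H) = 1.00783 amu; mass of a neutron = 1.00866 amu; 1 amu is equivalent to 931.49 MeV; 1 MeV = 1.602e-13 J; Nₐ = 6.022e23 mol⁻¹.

Z = 10, so N = A − Z = 20 − 10 = 10.
Σm = 10·m(¹H) + 10·m_n = 10.07830 + 10.08660 = 20.16490 amu
Δm = 20.16490 − 19.99244 = 0.17246 amu
E_B = 0.17246 × 931.49 = 160.645 MeV
Per nucleus in joules: 160.645 MeV × 1.602e-13 J/MeV = 2.5735e-11 J
Per mole: 2.5735e-11 J × 6.022e23 mol⁻¹ = 1.5498e+13 J/mol

1.55e+10 kJ/mol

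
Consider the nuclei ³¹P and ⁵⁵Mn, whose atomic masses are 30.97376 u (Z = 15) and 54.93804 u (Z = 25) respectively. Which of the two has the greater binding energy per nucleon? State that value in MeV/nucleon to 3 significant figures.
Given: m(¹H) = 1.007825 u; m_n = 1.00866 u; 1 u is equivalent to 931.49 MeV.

³¹P: Σm = 15(1.007825) + 16(1.00866) = 31.255935 u; Δm = 0.282175 u; E_B = 262.84 MeV; E_B/A = 8.479 MeV
⁵⁵Mn: Σm = 25(1.007825) + 30(1.00866) = 55.455425 u; Δm = 0.517385 u; E_B = 481.94 MeV; E_B/A = 8.763 MeV
⁵⁵Mn has the higher binding energy per nucleon, so it is the more tightly bound nucleus.

⁵⁵Mn; 8.76 MeV/nucleon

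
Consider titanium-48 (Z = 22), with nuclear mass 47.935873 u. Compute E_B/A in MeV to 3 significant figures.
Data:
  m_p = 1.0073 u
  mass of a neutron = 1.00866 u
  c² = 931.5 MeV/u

Z = 22, so N = A − Z = 48 − 22 = 26.
Total constituent mass: 22 × 1.0073 + 26 × 1.00866 = 48.38576 u
Mass defect Δm = 48.38576 − 47.935873 = 0.449887 u
E_B = 0.449887 × 931.5 = 419.070 MeV
BE/A = 419.070 MeV / 48 = 8.731 MeV/nucleon

8.73 MeV/nucleon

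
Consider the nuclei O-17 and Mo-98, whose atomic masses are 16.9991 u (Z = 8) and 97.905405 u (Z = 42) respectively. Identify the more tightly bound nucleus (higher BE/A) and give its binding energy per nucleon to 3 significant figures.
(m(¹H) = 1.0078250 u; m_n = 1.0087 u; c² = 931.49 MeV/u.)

Mo-98; 8.65 MeV/nucleon

O-17: Σm = 8(1.0078250) + 9(1.0087) = 17.1409000 u; Δm = 0.1418000 u; E_B = 132.09 MeV; E_B/A = 7.770 MeV
Mo-98: Σm = 42(1.0078250) + 56(1.0087) = 98.8158500 u; Δm = 0.9104450 u; E_B = 848.07 MeV; E_B/A = 8.654 MeV
Mo-98 has the higher binding energy per nucleon, so it is the more tightly bound nucleus.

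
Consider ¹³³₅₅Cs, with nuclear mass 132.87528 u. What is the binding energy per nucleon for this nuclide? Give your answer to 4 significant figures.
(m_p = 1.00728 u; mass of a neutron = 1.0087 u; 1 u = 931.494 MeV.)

8.431 MeV/nucleon

Z = 55, so N = A − Z = 133 − 55 = 78.
Σm = 55·m_p + 78·m_n = 55.40040 + 78.6786 = 134.07900 u
Δm = 134.07900 − 132.87528 = 1.20372 u
E_B = 1.20372 × 931.494 = 1121.26 MeV
Per nucleon: 1121.26 / 133 = 8.431 MeV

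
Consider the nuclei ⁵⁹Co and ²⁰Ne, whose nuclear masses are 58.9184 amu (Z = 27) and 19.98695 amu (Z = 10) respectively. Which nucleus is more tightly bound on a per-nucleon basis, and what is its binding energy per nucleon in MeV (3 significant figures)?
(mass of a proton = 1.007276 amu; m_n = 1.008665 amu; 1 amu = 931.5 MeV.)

⁵⁹Co; 8.77 MeV/nucleon

⁵⁹Co: Σm = 27(1.007276) + 32(1.008665) = 59.473732 amu; Δm = 0.555332 amu; E_B = 517.29 MeV; E_B/A = 8.768 MeV
²⁰Ne: Σm = 10(1.007276) + 10(1.008665) = 20.159410 amu; Δm = 0.172460 amu; E_B = 160.646 MeV; E_B/A = 8.032 MeV
⁵⁹Co has the higher binding energy per nucleon, so it is the more tightly bound nucleus.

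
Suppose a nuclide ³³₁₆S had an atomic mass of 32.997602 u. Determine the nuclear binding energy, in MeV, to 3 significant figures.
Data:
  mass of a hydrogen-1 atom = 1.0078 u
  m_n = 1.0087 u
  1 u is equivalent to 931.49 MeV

The nucleus contains 16 protons and 33 − 16 = 17 neutrons.
Σm = 16·m(¹H) + 17·m_n = 16.1248 + 17.1479 = 33.2727 u
Δm = 33.2727 − 32.997602 = 0.275098 u
E_B = 0.275098 × 931.49 = 256.251 MeV

256 MeV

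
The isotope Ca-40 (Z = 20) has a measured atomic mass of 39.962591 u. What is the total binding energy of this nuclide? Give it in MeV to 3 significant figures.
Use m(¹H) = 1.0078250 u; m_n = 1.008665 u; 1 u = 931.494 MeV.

Z = 20, so N = A − Z = 40 − 20 = 20.
Mass of separated nucleons = 20(1.0078250) + 20(1.008665) = 20.1565000 + 20.173300 = 40.3298000 u
Mass defect Δm = 40.3298000 − 39.962591 = 0.3672090 u
Binding energy = Δm·c² = 0.3672090 × 931.494 MeV/u = 342.053 MeV

342 MeV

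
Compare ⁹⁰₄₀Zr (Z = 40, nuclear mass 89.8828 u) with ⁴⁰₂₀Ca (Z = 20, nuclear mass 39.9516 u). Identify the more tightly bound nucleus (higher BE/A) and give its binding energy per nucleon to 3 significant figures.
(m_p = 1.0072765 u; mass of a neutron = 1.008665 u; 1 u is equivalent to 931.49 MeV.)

⁹⁰₄₀Zr: Σm = 40(1.0072765) + 50(1.008665) = 90.7243100 u; Δm = 0.8415100 u; E_B = 783.86 MeV; E_B/A = 8.710 MeV
⁴⁰₂₀Ca: Σm = 20(1.0072765) + 20(1.008665) = 40.3188300 u; Δm = 0.3672300 u; E_B = 342.07 MeV; E_B/A = 8.552 MeV
⁹⁰₄₀Zr has the higher binding energy per nucleon, so it is the more tightly bound nucleus.

⁹⁰₄₀Zr; 8.71 MeV/nucleon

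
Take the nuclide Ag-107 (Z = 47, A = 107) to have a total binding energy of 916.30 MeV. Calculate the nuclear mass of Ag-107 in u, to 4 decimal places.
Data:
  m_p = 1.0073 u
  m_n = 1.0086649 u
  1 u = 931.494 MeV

Mass defect = 916.30 MeV / (931.494 MeV/u) = 0.983689 u
Constituent mass = 47(1.0073) + 60(1.0086649) = 107.8629940 u
Nuclear mass = 107.8629940 − 0.983689 = 106.8793050 u ≈ 106.8793 u (to 4 decimal places)

106.8793 u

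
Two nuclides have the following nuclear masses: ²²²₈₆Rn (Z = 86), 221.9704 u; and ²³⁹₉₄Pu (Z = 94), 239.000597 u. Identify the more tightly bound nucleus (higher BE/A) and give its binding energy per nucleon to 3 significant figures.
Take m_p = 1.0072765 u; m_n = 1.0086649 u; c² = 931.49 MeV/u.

²²²₈₆Rn; 7.69 MeV/nucleon

²²²₈₆Rn: Σm = 86(1.0072765) + 136(1.0086649) = 223.8042054 u; Δm = 1.8338054 u; E_B = 1708.17 MeV; E_B/A = 7.694 MeV
²³⁹₉₄Pu: Σm = 94(1.0072765) + 145(1.0086649) = 240.9404015 u; Δm = 1.9398045 u; E_B = 1806.9 MeV; E_B/A = 7.560 MeV
²²²₈₆Rn has the higher binding energy per nucleon, so it is the more tightly bound nucleus.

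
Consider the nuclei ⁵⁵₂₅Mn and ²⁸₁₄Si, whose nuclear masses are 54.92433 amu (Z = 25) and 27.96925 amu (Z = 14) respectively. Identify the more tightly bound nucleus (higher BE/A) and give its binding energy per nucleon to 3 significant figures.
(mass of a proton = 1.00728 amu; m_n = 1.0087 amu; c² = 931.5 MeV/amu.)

⁵⁵₂₅Mn: Σm = 25(1.00728) + 30(1.0087) = 55.44300 amu; Δm = 0.51867 amu; E_B = 483.14 MeV; E_B/A = 8.784 MeV
²⁸₁₄Si: Σm = 14(1.00728) + 14(1.0087) = 28.22372 amu; Δm = 0.25447 amu; E_B = 237.04 MeV; E_B/A = 8.466 MeV
⁵⁵₂₅Mn has the higher binding energy per nucleon, so it is the more tightly bound nucleus.

⁵⁵₂₅Mn; 8.78 MeV/nucleon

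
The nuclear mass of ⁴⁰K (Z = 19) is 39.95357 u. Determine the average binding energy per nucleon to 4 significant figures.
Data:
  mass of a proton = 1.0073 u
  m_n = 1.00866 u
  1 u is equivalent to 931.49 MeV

8.546 MeV/nucleon

The nucleus contains 19 protons and 40 − 19 = 21 neutrons.
Total constituent mass: 19 × 1.0073 + 21 × 1.00866 = 40.32056 u
Mass defect Δm = 40.32056 − 39.95357 = 0.36699 u
E_B = 0.36699 × 931.49 = 341.848 MeV
BE/A = 341.848 MeV / 40 = 8.546 MeV/nucleon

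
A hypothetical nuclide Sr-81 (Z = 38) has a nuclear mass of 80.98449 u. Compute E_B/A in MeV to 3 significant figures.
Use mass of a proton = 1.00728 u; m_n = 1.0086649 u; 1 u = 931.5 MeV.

7.64 MeV/nucleon

Z = 38, so N = A − Z = 81 − 38 = 43.
Mass of separated nucleons = 38(1.00728) + 43(1.0086649) = 38.27664 + 43.3725907 = 81.6492307 u
Mass defect Δm = 81.6492307 − 80.98449 = 0.6647407 u
Binding energy = Δm·c² = 0.6647407 × 931.5 MeV/u = 619.206 MeV
BE/A = 619.206 MeV / 81 = 7.6445 MeV/nucleon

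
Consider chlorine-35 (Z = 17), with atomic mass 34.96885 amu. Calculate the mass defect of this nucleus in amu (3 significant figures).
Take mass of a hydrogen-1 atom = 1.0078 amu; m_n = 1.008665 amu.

Z = 17, so N = A − Z = 35 − 17 = 18.
Σm = 17·m(¹H) + 18·m_n = 17.1326 + 18.155970 = 35.288570 amu
Δm = 35.288570 − 34.96885 = 0.319720 amu

0.320 amu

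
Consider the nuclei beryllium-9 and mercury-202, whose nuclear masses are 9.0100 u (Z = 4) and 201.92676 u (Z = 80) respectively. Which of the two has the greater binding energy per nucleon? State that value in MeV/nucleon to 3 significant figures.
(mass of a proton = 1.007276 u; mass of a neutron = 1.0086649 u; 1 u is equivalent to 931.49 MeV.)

beryllium-9: Σm = 4(1.007276) + 5(1.0086649) = 9.0724285 u; Δm = 0.0624285 u; E_B = 58.152 MeV; E_B/A = 6.461 MeV
mercury-202: Σm = 80(1.007276) + 122(1.0086649) = 203.6391978 u; Δm = 1.7124378 u; E_B = 1595.1 MeV; E_B/A = 7.897 MeV
mercury-202 has the higher binding energy per nucleon, so it is the more tightly bound nucleus.

mercury-202; 7.90 MeV/nucleon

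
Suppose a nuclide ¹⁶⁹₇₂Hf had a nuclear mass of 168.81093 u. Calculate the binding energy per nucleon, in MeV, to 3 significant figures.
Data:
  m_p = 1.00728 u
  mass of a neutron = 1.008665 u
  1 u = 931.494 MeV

With 72 protons and 97 neutrons (A = 169):
Mass of separated nucleons = 72(1.00728) + 97(1.008665) = 72.52416 + 97.840505 = 170.364665 u
The mass defect is 170.364665 − 168.81093 = 1.553735 u.
E_B = 1.553735 × 931.494 = 1447.29 MeV
BE/A = 1447.29 MeV / 169 = 8.564 MeV/nucleon

8.56 MeV/nucleon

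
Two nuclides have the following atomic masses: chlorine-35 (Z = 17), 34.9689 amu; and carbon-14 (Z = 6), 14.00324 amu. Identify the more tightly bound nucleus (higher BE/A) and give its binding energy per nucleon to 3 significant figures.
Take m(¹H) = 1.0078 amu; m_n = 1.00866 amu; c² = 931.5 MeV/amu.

chlorine-35; 8.51 MeV/nucleon

chlorine-35: Σm = 17(1.0078) + 18(1.00866) = 35.28848 amu; Δm = 0.31958 amu; E_B = 297.69 MeV; E_B/A = 8.505 MeV
carbon-14: Σm = 6(1.0078) + 8(1.00866) = 14.11608 amu; Δm = 0.11284 amu; E_B = 105.11 MeV; E_B/A = 7.508 MeV
chlorine-35 has the higher binding energy per nucleon, so it is the more tightly bound nucleus.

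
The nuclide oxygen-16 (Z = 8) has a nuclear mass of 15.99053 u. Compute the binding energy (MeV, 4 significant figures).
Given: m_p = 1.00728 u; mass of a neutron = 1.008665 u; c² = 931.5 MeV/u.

With 8 protons and 8 neutrons (A = 16):
Total constituent mass: 8 × 1.00728 + 8 × 1.008665 = 16.127560 u
Δm = 16.127560 − 15.99053 = 0.137030 u
Converting to energy: 0.137030 u × 931.5 MeV/u = 127.643 MeV

127.6 MeV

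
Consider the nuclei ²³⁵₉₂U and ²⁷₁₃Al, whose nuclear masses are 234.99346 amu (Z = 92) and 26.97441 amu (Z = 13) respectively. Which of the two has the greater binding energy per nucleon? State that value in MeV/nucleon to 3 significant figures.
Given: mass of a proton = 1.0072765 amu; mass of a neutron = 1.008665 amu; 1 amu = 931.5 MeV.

²³⁵₉₂U: Σm = 92(1.0072765) + 143(1.008665) = 236.9085330 amu; Δm = 1.9150730 amu; E_B = 1783.9 MeV; E_B/A = 7.591 MeV
²⁷₁₃Al: Σm = 13(1.0072765) + 14(1.008665) = 27.2159045 amu; Δm = 0.2414945 amu; E_B = 224.952 MeV; E_B/A = 8.332 MeV
²⁷₁₃Al has the higher binding energy per nucleon, so it is the more tightly bound nucleus.

²⁷₁₃Al; 8.33 MeV/nucleon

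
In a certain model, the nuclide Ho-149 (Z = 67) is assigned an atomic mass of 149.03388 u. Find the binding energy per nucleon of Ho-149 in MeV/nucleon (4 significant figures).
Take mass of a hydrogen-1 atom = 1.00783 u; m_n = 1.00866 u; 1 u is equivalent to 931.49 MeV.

The nucleus contains 67 protons and 149 − 67 = 82 neutrons.
Mass of separated nucleons = 67(1.00783) + 82(1.00866) = 67.52461 + 82.71012 = 150.23473 u
Mass defect Δm = 150.23473 − 149.03388 = 1.20085 u
Converting to energy: 1.20085 u × 931.49 MeV/u = 1118.58 MeV
Dividing by A = 149 gives 7.507 MeV per nucleon.

7.507 MeV/nucleon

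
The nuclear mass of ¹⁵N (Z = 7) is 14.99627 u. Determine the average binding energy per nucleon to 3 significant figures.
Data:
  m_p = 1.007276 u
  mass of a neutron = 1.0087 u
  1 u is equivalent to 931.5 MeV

Z = 7, so N = A − Z = 15 − 7 = 8.
Total constituent mass: 7 × 1.007276 + 8 × 1.0087 = 15.120532 u
The mass defect is 15.120532 − 14.99627 = 0.124262 u.
E_B = 0.124262 × 931.5 = 115.750 MeV
BE/A = 115.750 MeV / 15 = 7.717 MeV/nucleon

7.72 MeV/nucleon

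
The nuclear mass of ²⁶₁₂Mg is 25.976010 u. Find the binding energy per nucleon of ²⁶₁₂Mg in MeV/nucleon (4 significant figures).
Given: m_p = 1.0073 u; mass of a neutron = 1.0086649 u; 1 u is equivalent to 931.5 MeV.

Mass of separated nucleons = 12(1.0073) + 14(1.0086649) = 12.0876 + 14.1213086 = 26.2089086 u
Mass defect Δm = 26.2089086 − 25.976010 = 0.2328986 u
Binding energy = Δm·c² = 0.2328986 × 931.5 MeV/u = 216.945 MeV
Per nucleon: 216.945 / 26 = 8.344 MeV

8.344 MeV/nucleon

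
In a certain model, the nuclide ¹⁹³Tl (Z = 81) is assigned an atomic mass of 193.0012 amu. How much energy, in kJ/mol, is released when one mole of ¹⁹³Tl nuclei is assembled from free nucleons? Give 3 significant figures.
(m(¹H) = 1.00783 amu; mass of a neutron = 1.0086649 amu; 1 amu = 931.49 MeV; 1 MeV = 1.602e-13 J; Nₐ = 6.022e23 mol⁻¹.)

1.44e+11 kJ/mol

Σm = 81·m(¹H) + 112·m_n = 81.63423 + 112.9704688 = 194.6046988 amu
Mass defect Δm = 194.6046988 − 193.0012 = 1.6034988 amu
Binding energy = Δm·c² = 1.6034988 × 931.49 MeV/amu = 1493.64 MeV
Per nucleus in joules: 1493.64 MeV × 1.602e-13 J/MeV = 2.3928e-10 J
Per mole: 2.3928e-10 J × 6.022e23 mol⁻¹ = 1.4409e+14 J/mol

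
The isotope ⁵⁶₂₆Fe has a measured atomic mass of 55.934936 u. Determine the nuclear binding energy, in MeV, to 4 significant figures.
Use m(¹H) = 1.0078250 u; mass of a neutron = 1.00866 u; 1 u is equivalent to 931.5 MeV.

492.1 MeV

Total constituent mass: 26 × 1.0078250 + 30 × 1.00866 = 56.4632500 u
The mass defect is 56.4632500 − 55.934936 = 0.5283140 u.
Converting to energy: 0.5283140 u × 931.5 MeV/u = 492.124 MeV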